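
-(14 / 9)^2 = -196 / 81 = -2.42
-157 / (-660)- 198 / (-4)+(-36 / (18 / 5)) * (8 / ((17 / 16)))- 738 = -8567101 / 11220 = -763.56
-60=-60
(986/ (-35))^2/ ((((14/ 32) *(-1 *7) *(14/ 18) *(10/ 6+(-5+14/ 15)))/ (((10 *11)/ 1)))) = 256659744/ 16807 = 15271.00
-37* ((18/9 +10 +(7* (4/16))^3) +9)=-975.30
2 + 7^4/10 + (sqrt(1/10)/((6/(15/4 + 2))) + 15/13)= 23* sqrt(10)/240 + 31623/130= 243.56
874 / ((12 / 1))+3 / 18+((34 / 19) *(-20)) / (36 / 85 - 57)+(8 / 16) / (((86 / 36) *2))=579420277 / 7857906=73.74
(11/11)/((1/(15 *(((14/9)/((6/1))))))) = 35/9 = 3.89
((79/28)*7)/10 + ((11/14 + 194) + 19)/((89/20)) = 1246417/24920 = 50.02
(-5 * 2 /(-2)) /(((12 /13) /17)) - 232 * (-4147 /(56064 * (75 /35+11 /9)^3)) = 6178762963321 /66773121024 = 92.53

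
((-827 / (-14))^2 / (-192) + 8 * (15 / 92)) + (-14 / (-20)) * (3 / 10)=-16.66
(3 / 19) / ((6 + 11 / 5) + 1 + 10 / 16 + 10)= 120 / 15067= 0.01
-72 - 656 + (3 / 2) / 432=-209663 / 288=-728.00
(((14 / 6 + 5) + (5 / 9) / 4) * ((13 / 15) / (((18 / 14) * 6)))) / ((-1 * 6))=-24479 / 174960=-0.14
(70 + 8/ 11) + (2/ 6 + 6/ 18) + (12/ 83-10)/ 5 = 950746/ 13695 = 69.42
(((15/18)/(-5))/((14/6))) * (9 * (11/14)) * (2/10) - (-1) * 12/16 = 159/245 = 0.65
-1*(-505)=505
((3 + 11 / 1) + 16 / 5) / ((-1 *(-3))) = 86 / 15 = 5.73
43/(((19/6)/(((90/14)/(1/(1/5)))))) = 2322/133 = 17.46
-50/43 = -1.16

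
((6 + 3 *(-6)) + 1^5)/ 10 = -11/ 10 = -1.10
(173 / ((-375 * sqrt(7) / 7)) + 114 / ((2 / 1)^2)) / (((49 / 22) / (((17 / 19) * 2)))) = 1122 / 49-129404 * sqrt(7) / 349125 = 21.92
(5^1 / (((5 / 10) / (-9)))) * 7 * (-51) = 32130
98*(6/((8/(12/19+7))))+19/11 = 235187/418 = 562.65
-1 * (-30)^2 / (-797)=900 / 797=1.13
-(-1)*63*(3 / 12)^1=63 / 4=15.75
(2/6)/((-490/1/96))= -16/245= -0.07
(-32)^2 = 1024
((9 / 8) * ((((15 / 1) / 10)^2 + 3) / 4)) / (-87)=-63 / 3712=-0.02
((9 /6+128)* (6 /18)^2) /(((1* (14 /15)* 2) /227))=41995 /24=1749.79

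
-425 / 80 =-85 / 16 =-5.31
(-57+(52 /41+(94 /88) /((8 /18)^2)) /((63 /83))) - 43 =-165849515 /1818432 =-91.20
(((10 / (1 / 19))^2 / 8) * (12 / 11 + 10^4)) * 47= 23332170050 / 11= 2121106368.18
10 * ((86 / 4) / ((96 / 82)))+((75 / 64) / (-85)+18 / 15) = 3016459 / 16320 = 184.83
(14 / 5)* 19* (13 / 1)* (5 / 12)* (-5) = -8645 / 6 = -1440.83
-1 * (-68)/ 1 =68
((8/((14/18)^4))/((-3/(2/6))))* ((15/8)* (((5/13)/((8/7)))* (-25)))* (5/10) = 1366875/71344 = 19.16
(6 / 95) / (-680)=-3 / 32300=-0.00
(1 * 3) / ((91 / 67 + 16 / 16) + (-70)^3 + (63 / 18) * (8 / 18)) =-0.00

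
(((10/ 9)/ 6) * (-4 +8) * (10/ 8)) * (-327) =-2725/ 9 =-302.78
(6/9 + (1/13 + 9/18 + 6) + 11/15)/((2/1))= 1037/260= 3.99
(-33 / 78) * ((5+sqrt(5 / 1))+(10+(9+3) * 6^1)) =-37.75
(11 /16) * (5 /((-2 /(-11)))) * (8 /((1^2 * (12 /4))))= 605 /12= 50.42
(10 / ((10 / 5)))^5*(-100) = -312500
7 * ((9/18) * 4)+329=343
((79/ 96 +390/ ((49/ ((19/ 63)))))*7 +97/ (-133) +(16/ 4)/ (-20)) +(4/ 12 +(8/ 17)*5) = 184758743/ 7596960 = 24.32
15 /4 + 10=55 /4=13.75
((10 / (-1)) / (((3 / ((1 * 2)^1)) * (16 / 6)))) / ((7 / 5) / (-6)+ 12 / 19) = -1425 / 227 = -6.28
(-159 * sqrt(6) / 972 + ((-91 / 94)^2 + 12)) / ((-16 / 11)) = -1257443 / 141376 + 583 * sqrt(6) / 5184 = -8.62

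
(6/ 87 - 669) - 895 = -45354/ 29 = -1563.93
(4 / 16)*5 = 5 / 4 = 1.25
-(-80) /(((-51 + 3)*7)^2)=5 /7056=0.00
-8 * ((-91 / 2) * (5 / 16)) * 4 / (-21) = -65 / 3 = -21.67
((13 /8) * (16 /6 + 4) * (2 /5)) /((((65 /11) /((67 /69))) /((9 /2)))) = 737 /230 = 3.20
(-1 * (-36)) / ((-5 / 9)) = -324 / 5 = -64.80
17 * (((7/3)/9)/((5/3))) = 2.64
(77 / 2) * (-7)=-539 / 2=-269.50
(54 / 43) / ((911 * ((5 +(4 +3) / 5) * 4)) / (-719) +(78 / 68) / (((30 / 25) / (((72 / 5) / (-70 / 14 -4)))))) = -1650105 / 44629829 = -0.04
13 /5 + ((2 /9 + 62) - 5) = 2692 /45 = 59.82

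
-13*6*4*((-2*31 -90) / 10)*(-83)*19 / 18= -6232304 / 15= -415486.93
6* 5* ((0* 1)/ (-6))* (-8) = 0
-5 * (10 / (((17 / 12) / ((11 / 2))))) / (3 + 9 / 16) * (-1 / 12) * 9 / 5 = 2640 / 323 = 8.17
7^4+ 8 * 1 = 2409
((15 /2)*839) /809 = 12585 /1618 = 7.78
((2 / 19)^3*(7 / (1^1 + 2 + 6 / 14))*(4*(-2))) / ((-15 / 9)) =392 / 34295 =0.01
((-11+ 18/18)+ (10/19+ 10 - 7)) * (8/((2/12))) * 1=-5904/19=-310.74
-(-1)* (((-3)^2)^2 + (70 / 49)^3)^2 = 828461089 / 117649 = 7041.80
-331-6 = -337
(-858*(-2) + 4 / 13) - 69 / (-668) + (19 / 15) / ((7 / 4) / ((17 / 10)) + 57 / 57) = 15432608819 / 8987940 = 1717.04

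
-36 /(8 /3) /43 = -27 /86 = -0.31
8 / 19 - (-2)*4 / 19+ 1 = 1.84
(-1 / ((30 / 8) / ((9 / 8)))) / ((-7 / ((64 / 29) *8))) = 768 / 1015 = 0.76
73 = 73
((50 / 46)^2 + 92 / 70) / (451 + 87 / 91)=600717 / 108783560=0.01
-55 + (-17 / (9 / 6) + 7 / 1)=-178 / 3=-59.33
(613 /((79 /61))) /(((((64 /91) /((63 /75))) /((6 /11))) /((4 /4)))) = 214374069 /695200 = 308.36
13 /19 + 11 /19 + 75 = 1449 /19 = 76.26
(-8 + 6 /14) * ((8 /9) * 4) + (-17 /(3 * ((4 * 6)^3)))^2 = -324110645273 /12039487488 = -26.92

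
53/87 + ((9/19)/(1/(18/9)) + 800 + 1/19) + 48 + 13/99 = 2439605/2871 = 849.74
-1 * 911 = -911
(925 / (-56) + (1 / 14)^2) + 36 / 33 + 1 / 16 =-132459 / 8624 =-15.36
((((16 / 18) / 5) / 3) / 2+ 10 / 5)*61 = 16714 / 135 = 123.81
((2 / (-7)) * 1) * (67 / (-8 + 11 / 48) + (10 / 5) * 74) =-103976 / 2611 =-39.82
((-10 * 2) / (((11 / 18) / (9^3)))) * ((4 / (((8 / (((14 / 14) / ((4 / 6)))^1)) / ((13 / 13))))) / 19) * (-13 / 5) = 511758 / 209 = 2448.60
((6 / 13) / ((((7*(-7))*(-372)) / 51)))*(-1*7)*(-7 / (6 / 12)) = 51 / 403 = 0.13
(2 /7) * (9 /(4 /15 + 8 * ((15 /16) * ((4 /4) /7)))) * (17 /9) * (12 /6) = 2040 /281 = 7.26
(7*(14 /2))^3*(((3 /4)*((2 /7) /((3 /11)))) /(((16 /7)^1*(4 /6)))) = 3882417 /64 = 60662.77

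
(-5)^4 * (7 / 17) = 257.35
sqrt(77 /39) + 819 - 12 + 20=sqrt(3003) /39 + 827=828.41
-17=-17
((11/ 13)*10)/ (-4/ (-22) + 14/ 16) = 9680/ 1209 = 8.01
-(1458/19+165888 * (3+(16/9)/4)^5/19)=-4233164.69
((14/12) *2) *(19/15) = 133/45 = 2.96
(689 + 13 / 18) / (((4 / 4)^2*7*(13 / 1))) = 955 / 126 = 7.58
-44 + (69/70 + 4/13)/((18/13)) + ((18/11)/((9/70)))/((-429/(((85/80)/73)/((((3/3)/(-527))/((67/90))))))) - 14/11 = -38343597937/868107240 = -44.17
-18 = -18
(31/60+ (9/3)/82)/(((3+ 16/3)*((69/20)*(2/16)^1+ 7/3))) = 32664/1360175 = 0.02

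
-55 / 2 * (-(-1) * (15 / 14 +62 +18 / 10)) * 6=-149853 / 14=-10703.79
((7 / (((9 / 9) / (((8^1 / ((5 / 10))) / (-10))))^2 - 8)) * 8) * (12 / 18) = -7168 / 1461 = -4.91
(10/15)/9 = 2/27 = 0.07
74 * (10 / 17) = 740 / 17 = 43.53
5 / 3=1.67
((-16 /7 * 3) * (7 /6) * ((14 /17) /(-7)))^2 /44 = 64 /3179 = 0.02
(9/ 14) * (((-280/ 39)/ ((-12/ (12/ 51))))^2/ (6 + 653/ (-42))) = -78400/ 58755723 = -0.00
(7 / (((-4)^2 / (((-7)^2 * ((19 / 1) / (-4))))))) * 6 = -19551 / 32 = -610.97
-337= -337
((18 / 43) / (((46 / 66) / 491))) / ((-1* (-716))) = 145827 / 354062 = 0.41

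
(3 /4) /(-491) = -3 /1964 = -0.00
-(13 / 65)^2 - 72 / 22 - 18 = -5861 / 275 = -21.31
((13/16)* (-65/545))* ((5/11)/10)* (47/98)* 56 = -7943/67144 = -0.12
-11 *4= -44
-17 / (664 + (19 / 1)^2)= -17 / 1025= -0.02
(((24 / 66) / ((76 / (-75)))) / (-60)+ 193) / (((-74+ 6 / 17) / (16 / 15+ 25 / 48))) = -348361127 / 83733760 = -4.16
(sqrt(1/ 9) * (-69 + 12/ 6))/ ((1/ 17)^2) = -6454.33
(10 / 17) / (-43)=-10 / 731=-0.01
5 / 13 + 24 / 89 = 757 / 1157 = 0.65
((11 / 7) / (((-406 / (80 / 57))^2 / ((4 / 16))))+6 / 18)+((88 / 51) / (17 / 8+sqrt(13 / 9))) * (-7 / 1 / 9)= -34030378159 / 57170193507+39424 * sqrt(13) / 270657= -0.07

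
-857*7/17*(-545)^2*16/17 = -28509647600/289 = -98649299.65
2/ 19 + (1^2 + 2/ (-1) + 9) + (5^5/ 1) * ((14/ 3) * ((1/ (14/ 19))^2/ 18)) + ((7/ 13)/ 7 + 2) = 280548215/ 186732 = 1502.41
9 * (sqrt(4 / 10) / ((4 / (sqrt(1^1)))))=1.42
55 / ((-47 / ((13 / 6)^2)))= -9295 / 1692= -5.49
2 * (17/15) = 34/15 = 2.27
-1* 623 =-623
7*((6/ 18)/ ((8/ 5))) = 1.46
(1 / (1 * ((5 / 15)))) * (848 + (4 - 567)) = 855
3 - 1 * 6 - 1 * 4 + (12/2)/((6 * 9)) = -62/9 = -6.89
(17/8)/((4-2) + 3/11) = 187/200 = 0.94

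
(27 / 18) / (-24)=-1 / 16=-0.06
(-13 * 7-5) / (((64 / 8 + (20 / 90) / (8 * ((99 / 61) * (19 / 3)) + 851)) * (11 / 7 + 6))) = -172147248 / 108619949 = -1.58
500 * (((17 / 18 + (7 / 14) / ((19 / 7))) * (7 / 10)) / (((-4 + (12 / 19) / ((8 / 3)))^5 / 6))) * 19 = -10704671196800 / 179391326829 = -59.67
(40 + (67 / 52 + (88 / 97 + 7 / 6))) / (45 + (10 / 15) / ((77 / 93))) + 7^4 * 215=27550736219503 / 53370564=516215.95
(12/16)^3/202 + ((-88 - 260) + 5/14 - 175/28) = -32025699/90496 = -353.89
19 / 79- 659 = -52042 / 79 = -658.76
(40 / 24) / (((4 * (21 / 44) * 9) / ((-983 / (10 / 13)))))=-140569 / 1134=-123.96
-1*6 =-6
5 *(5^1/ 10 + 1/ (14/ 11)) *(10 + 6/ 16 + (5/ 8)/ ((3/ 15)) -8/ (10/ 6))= 783/ 14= 55.93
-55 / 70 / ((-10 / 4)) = 0.31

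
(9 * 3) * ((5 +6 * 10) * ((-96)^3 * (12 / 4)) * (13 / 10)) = -6055575552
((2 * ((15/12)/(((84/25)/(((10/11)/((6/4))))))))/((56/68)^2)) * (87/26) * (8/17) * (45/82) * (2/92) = 4621875/370025656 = 0.01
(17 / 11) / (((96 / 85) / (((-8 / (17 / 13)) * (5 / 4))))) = -5525 / 528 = -10.46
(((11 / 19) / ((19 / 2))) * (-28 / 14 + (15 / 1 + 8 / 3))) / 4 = 517 / 2166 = 0.24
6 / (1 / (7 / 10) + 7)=42 / 59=0.71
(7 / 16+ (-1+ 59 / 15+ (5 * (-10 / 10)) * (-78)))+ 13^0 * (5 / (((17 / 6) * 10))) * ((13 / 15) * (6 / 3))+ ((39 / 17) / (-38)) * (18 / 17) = 518718683 / 1317840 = 393.61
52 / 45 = 1.16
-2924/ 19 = -153.89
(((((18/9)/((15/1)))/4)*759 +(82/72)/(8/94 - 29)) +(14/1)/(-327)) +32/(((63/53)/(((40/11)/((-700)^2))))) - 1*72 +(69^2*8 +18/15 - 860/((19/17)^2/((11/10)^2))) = 33783504069511305047/907930228243500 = 37209.36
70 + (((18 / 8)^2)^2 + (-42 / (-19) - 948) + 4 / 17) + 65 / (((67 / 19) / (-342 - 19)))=-41573872087 / 5540096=-7504.18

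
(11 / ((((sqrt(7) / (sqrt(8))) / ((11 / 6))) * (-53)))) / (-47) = 121 * sqrt(14) / 52311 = 0.01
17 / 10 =1.70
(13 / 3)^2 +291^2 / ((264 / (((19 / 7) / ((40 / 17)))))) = 86220049 / 221760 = 388.80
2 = 2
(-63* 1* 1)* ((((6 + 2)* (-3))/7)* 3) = 648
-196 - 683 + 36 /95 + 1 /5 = -16690 /19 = -878.42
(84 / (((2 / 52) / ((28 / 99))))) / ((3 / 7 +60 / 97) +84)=13840736 / 1905651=7.26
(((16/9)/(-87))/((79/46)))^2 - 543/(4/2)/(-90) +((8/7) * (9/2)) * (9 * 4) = 100793441590481/535680382860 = 188.16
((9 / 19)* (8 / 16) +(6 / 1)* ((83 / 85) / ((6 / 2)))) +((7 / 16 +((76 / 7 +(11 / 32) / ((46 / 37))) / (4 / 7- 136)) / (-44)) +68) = 7003664611951 / 99161103360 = 70.63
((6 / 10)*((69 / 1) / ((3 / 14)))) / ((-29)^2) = 966 / 4205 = 0.23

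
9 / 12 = 3 / 4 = 0.75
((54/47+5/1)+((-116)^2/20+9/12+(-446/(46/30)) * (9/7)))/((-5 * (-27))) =46268237/20430900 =2.26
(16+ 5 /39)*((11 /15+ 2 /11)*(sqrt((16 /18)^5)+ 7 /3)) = 12157312*sqrt(2) /1563705+ 664853 /19305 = 45.43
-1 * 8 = -8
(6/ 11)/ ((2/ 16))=48/ 11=4.36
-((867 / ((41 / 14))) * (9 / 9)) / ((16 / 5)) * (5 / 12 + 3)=-10115 / 32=-316.09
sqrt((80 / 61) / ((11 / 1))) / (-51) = -4 * sqrt(3355) / 34221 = -0.01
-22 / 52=-11 / 26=-0.42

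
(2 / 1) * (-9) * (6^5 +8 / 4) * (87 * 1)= -12180348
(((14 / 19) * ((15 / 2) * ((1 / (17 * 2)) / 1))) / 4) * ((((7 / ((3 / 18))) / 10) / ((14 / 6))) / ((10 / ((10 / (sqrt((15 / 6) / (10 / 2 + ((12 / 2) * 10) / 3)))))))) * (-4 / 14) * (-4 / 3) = 0.09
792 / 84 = 9.43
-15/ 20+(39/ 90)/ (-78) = -34/ 45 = -0.76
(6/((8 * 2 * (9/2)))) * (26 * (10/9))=65/27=2.41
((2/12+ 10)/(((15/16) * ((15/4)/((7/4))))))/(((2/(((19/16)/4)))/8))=8113/1350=6.01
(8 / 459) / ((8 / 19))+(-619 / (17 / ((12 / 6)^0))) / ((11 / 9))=-150208 / 5049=-29.75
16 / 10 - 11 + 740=3653 / 5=730.60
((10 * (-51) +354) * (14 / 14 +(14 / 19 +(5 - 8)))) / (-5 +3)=-1872 / 19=-98.53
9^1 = 9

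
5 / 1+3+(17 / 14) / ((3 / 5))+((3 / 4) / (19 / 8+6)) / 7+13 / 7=33469 / 2814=11.89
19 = 19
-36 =-36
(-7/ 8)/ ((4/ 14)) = -49/ 16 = -3.06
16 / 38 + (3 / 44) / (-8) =2759 / 6688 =0.41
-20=-20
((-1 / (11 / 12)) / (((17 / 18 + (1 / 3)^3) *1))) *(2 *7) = -9072 / 583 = -15.56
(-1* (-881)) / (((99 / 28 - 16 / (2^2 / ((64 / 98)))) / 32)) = 30528.35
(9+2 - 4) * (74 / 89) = 518 / 89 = 5.82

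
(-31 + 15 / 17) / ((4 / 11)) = -1408 / 17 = -82.82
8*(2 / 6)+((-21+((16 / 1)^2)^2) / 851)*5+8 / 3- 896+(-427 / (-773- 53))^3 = -2120816355211 / 4194660696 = -505.60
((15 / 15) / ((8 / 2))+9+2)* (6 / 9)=15 / 2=7.50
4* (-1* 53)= -212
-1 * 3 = -3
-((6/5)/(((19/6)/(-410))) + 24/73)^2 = -24037.29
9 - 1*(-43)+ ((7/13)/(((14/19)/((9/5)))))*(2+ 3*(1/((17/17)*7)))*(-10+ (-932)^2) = 1262554109/455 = 2774844.20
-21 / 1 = -21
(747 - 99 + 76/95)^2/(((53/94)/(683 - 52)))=624193014304/1325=471089067.40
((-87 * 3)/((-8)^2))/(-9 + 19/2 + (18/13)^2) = -44109/26144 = -1.69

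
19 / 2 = 9.50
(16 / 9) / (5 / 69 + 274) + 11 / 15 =209861 / 283665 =0.74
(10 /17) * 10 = 100 /17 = 5.88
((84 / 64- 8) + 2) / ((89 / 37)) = -1.95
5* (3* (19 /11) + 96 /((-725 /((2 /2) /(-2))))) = 26.24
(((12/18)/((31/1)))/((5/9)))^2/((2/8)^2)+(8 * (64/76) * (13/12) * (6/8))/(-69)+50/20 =153996947/62993550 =2.44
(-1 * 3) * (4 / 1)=-12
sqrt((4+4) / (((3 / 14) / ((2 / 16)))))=sqrt(42) / 3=2.16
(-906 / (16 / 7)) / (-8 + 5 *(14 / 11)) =11627 / 48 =242.23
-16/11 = -1.45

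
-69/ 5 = -13.80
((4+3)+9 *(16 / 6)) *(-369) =-11439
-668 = -668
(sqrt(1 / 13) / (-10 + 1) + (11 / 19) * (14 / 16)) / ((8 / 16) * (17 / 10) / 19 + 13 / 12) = 1155 / 2572 - 190 * sqrt(13) / 25077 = 0.42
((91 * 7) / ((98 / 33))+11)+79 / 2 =265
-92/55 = -1.67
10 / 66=5 / 33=0.15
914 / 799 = 1.14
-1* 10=-10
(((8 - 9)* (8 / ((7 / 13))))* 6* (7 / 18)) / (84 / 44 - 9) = 4.89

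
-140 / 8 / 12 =-35 / 24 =-1.46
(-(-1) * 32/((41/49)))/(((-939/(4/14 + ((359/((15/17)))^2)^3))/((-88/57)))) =285244376529796.14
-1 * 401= -401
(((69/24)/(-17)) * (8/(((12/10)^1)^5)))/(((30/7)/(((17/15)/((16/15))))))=-100625/746496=-0.13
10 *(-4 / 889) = -40 / 889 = -0.04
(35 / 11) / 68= 35 / 748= 0.05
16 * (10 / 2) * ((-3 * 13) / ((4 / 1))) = -780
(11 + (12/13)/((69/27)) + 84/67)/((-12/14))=-1769005/120198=-14.72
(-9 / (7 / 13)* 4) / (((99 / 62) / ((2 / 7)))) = -6448 / 539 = -11.96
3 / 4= 0.75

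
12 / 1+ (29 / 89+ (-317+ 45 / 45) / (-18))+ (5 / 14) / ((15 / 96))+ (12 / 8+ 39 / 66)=2112932 / 61677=34.26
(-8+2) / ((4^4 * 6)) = -1 / 256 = -0.00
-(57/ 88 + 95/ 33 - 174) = 45005/ 264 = 170.47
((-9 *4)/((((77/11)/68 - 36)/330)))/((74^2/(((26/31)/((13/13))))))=0.05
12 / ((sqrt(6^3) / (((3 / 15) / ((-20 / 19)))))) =-0.16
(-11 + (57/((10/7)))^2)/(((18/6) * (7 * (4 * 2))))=158101/16800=9.41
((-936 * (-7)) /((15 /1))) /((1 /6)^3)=94348.80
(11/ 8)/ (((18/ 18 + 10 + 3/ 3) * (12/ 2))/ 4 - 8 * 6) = -11/ 240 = -0.05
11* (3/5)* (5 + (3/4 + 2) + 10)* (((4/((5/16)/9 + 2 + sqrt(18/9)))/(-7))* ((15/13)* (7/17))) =-9.22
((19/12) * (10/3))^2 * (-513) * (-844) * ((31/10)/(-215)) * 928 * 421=-8764053668336/129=-67938400529.74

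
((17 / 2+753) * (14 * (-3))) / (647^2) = -31983 / 418609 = -0.08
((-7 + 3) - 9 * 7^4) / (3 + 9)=-21613 / 12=-1801.08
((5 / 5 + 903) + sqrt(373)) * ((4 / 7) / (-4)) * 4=-3616 / 7 - 4 * sqrt(373) / 7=-527.61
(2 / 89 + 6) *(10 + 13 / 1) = 138.52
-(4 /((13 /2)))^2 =-64 /169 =-0.38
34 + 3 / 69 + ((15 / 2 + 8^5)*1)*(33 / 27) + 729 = 16900303 / 414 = 40821.99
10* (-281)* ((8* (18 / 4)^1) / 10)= -10116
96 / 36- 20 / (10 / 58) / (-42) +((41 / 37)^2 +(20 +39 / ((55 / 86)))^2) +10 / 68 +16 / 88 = 6470579474977 / 985611550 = 6565.04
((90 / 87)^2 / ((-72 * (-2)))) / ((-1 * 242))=-25 / 814088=-0.00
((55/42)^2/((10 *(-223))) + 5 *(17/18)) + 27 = 24956663/786744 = 31.72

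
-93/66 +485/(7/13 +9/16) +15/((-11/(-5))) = 2246611/5038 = 445.93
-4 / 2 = -2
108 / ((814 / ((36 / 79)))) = 1944 / 32153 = 0.06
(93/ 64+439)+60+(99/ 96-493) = 8.48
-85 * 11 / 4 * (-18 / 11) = 765 / 2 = 382.50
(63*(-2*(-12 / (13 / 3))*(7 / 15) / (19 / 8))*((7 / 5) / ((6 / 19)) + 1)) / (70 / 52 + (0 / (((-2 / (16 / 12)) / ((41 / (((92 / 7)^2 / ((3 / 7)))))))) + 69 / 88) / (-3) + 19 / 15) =607267584 / 3833345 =158.42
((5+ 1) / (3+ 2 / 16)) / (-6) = -8 / 25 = -0.32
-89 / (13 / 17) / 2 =-1513 / 26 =-58.19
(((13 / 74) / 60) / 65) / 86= 1 / 1909200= 0.00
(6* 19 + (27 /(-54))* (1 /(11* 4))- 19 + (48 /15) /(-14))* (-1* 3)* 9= -7880247 /3080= -2558.52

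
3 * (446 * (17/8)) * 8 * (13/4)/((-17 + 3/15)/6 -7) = -739245/98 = -7543.32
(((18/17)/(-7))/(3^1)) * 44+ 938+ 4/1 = 111834/119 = 939.78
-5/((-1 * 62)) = 5/62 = 0.08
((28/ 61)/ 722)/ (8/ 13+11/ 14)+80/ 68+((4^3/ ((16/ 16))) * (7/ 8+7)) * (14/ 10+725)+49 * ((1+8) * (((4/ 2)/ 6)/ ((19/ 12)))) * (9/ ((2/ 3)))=2062857628966/ 5615355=367360.15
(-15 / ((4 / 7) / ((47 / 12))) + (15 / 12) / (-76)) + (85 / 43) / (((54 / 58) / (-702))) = -5206885 / 3268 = -1593.29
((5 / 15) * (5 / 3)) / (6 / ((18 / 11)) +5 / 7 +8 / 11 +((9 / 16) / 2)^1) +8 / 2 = 490388 / 119517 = 4.10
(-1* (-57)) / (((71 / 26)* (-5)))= -1482 / 355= -4.17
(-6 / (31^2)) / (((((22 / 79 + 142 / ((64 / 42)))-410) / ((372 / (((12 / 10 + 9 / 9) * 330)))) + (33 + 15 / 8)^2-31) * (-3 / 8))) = 80896 / 2757444885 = 0.00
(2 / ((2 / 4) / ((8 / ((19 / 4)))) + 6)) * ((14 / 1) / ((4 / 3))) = 1344 / 403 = 3.33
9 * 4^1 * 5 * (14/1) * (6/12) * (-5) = -6300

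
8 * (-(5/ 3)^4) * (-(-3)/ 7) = -5000/ 189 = -26.46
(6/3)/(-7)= -2/7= -0.29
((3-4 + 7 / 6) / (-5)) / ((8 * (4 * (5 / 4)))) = -1 / 1200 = -0.00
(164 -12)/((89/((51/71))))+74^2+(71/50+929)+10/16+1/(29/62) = 234942797859/36650200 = 6410.41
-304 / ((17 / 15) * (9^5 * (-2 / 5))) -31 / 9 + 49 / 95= -92735216 / 31788045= -2.92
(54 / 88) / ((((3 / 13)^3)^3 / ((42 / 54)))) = 74231495611 / 288684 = 257137.55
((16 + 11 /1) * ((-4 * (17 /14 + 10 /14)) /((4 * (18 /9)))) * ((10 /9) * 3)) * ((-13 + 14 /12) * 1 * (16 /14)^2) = 460080 /343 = 1341.34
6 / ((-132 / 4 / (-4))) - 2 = -14 / 11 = -1.27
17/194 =0.09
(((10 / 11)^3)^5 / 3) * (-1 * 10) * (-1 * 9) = 30000000000000000 / 4177248169415651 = 7.18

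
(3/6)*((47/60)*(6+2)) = 3.13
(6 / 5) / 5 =6 / 25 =0.24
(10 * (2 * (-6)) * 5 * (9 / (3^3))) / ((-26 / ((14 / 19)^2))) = 19600 / 4693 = 4.18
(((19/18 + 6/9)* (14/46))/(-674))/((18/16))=-434/627831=-0.00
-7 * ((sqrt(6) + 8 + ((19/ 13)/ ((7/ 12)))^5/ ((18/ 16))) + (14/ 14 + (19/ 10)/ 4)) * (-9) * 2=126 * sqrt(6) + 218448189707121/ 17829489860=12560.71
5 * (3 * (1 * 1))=15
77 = 77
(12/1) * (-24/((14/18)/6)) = -15552/7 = -2221.71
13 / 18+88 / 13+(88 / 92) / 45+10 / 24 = 142253 / 17940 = 7.93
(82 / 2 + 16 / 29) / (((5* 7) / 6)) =1446 / 203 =7.12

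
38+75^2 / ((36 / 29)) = 18277 / 4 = 4569.25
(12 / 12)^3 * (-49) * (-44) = 2156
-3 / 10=-0.30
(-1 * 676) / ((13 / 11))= -572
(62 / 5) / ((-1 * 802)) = -31 / 2005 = -0.02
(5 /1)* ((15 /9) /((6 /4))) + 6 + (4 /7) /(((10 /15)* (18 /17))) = 779 /63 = 12.37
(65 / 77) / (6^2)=65 / 2772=0.02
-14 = -14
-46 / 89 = -0.52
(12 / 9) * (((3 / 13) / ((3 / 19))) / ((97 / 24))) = 608 / 1261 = 0.48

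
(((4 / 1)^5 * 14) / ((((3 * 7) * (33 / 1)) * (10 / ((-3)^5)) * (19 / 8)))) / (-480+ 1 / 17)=3760128 / 8526155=0.44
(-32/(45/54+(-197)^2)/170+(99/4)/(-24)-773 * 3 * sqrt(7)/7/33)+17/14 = 811492111/4433635360-773 * sqrt(7)/77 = -26.38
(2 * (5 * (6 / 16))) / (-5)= -0.75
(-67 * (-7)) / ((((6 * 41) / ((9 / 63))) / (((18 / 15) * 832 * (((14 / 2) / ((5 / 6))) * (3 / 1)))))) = 7023744 / 1025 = 6852.43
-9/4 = -2.25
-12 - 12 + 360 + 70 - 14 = 392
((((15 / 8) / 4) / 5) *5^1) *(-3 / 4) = -0.35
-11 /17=-0.65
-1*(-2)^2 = -4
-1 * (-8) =8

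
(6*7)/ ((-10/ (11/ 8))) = -231/ 40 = -5.78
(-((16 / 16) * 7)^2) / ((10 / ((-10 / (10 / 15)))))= 147 / 2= 73.50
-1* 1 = -1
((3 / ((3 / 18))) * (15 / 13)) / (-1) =-270 / 13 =-20.77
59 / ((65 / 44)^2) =114224 / 4225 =27.04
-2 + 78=76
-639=-639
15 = 15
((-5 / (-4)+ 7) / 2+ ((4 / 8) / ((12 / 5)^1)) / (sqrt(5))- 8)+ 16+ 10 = sqrt(5) / 24+ 177 / 8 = 22.22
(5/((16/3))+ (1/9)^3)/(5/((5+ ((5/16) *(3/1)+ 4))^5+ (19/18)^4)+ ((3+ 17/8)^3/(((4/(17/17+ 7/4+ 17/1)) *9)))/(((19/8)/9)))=1775736706168459358144/529294630186460423969613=0.00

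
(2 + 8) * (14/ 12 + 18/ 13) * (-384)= -127360/ 13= -9796.92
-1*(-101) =101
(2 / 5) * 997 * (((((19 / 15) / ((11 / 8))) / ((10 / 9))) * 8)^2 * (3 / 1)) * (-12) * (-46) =10985887678464 / 378125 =29053587.25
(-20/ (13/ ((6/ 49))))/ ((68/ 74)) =-2220/ 10829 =-0.21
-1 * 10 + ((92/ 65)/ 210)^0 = -9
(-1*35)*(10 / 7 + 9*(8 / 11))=-3070 / 11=-279.09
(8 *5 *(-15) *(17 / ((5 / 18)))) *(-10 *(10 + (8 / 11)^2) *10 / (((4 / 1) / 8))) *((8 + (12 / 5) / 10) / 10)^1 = 7709554944 / 121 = 63715330.12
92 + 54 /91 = 8426 /91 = 92.59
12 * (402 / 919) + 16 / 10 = 31472 / 4595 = 6.85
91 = 91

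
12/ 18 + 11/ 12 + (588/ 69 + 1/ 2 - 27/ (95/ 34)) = 24697/ 26220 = 0.94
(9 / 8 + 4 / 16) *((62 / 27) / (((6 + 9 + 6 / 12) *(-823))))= -0.00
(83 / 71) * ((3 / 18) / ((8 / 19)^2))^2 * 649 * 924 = 540540100639 / 872448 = 619567.13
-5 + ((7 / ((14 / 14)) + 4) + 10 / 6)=7.67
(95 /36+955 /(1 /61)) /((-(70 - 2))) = -2097275 /2448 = -856.73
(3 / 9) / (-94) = -1 / 282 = -0.00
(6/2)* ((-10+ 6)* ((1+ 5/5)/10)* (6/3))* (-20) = 96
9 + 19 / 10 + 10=209 / 10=20.90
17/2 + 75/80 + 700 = 11351/16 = 709.44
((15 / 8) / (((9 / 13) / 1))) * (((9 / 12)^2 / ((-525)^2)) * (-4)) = -13 / 588000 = -0.00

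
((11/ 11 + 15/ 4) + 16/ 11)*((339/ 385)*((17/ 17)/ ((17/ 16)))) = 52884/ 10285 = 5.14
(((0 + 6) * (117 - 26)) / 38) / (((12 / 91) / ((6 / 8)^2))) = 74529 / 1216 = 61.29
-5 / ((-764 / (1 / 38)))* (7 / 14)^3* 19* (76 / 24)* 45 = 1425 / 24448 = 0.06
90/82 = 45/41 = 1.10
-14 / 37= -0.38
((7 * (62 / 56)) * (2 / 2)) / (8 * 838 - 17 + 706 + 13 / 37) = 1147 / 1094216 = 0.00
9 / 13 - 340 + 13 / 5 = -21886 / 65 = -336.71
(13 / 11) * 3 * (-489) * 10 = -190710 / 11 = -17337.27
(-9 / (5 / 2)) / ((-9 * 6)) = 0.07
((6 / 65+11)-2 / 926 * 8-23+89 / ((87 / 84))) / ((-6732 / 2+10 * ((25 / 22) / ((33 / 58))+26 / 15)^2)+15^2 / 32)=-30260797466944 / 1316562559877149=-0.02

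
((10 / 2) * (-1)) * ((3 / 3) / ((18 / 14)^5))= -84035 / 59049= -1.42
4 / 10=2 / 5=0.40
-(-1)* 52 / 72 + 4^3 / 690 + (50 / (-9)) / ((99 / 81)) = -84943 / 22770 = -3.73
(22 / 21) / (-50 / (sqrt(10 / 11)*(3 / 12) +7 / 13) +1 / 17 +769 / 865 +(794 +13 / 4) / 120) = -607429496211820480 / 48515313768783072869 - 82326452116480000*sqrt(110) / 145545941306349218607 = -0.02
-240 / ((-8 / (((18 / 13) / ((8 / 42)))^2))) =535815 / 338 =1585.25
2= 2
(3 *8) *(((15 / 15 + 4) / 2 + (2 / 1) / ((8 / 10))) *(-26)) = -3120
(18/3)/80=0.08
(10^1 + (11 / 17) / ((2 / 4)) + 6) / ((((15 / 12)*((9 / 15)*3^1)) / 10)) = 3920 / 51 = 76.86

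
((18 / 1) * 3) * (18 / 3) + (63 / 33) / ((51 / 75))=61113 / 187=326.81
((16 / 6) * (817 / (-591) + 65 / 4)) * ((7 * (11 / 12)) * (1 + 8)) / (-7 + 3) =-2706319 / 4728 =-572.40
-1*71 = -71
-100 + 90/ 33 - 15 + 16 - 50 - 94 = -2643/ 11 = -240.27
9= 9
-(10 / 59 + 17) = -1013 / 59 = -17.17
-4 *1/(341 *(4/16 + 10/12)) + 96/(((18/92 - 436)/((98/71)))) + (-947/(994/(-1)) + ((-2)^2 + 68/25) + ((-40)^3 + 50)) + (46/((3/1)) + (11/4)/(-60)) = -63927.35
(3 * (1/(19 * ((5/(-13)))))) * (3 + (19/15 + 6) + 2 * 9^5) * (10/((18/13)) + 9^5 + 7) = -12242625174728/4275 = -2863771970.70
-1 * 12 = -12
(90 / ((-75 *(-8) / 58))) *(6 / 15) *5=87 / 5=17.40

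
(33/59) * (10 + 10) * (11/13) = 7260/767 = 9.47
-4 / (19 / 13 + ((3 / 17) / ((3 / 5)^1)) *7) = -442 / 389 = -1.14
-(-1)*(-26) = -26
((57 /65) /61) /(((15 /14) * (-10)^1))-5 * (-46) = 230.00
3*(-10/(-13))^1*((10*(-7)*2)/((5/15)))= -12600/13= -969.23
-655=-655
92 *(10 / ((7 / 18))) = 16560 / 7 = 2365.71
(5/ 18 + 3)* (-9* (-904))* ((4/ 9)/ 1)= 106672/ 9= 11852.44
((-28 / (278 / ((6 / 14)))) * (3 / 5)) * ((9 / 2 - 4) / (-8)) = 9 / 5560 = 0.00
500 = 500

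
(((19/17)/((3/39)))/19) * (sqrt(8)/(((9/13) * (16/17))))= 169 * sqrt(2)/72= 3.32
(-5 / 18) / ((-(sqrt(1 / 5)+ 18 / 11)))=275 / 1499- 605 * sqrt(5) / 26982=0.13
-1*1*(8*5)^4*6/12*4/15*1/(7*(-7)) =1024000/147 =6965.99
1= 1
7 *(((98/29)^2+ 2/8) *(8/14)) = 39257/841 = 46.68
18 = 18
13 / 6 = 2.17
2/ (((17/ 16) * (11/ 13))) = 416/ 187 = 2.22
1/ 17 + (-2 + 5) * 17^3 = 250564/ 17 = 14739.06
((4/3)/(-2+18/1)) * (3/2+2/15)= 49/360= 0.14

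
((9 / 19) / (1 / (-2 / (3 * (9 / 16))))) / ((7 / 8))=-256 / 399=-0.64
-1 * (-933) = 933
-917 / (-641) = 917 / 641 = 1.43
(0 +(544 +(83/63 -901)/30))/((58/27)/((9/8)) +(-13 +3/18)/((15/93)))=-8743320/1320949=-6.62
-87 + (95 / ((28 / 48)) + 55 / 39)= 21094 / 273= 77.27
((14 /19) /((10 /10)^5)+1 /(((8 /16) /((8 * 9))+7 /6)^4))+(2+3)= 6.26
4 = 4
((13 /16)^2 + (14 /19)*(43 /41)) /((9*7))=285763 /12563712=0.02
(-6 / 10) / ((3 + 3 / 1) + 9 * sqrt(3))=2 / 115 - 3 * sqrt(3) / 115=-0.03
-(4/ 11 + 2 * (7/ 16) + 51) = -52.24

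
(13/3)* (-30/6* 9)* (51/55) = -1989/11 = -180.82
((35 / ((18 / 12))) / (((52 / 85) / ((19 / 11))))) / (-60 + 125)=11305 / 11154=1.01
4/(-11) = -4/11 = -0.36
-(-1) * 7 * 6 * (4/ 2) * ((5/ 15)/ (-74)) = -14/ 37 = -0.38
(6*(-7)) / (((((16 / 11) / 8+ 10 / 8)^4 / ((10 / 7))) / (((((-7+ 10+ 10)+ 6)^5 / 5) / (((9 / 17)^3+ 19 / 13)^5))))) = -653696.06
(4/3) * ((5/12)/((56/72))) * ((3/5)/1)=3/7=0.43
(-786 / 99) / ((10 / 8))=-1048 / 165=-6.35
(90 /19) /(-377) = -90 /7163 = -0.01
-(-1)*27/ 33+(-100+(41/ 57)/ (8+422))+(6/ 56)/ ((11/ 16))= -186885593/ 1887270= -99.02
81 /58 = 1.40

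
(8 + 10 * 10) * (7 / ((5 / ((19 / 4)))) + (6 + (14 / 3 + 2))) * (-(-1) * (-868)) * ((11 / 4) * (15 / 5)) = -14939278.20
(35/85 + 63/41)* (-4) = -5432/697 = -7.79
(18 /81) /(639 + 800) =2 /12951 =0.00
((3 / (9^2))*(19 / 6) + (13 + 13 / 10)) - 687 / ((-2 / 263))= 73187483 / 810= 90354.92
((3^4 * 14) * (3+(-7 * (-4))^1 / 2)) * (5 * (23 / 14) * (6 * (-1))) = -950130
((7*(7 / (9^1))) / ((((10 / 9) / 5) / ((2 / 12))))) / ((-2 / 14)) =-343 / 12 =-28.58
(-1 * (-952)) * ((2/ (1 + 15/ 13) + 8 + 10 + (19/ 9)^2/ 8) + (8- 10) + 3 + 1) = 1656803/ 81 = 20454.36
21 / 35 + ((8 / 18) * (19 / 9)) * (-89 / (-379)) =125917 / 153495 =0.82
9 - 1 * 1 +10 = 18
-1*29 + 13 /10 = -277 /10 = -27.70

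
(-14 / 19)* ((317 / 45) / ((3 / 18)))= -8876 / 285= -31.14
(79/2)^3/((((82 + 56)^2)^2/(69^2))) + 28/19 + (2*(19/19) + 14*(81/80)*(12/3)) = 60.98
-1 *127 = -127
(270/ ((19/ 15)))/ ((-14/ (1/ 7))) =-2025/ 931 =-2.18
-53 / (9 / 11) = -583 / 9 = -64.78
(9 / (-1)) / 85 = -9 / 85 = -0.11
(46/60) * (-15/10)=-1.15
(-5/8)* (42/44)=-105/176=-0.60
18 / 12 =3 / 2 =1.50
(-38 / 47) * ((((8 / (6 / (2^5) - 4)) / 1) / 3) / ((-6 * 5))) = -2432 / 129015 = -0.02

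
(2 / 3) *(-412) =-824 / 3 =-274.67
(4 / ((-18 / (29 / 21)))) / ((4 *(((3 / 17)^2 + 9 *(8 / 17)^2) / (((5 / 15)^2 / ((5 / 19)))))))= -159239 / 9950850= -0.02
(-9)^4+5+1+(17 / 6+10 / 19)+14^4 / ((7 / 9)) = 6379709 / 114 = 55962.36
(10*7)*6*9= 3780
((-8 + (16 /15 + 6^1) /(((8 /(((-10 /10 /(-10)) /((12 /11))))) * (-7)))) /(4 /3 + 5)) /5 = -403783 /1596000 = -0.25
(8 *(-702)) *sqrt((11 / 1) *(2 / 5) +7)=-5616 *sqrt(285) / 5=-18961.80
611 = 611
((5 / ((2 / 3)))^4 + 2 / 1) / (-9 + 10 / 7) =-354599 / 848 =-418.16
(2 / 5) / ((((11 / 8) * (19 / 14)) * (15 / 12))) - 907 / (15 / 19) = -18005797 / 15675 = -1148.70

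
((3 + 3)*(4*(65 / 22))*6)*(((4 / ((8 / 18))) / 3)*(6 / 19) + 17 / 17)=173160 / 209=828.52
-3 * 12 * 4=-144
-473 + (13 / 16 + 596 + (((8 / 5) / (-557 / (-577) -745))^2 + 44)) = 773218597166581 / 4607633971600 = 167.81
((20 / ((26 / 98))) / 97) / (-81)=-980 / 102141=-0.01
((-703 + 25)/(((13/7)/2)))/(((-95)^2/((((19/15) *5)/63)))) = -452/55575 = -0.01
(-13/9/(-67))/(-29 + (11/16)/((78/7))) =-5408/7259115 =-0.00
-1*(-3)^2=-9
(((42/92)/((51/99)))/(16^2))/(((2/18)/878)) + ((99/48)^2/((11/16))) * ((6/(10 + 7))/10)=13799511/500480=27.57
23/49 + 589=28884/49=589.47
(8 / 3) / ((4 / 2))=4 / 3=1.33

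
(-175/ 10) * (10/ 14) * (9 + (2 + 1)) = -150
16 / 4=4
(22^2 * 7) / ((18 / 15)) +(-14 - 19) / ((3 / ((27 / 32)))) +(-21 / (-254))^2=4357243805 / 1548384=2814.06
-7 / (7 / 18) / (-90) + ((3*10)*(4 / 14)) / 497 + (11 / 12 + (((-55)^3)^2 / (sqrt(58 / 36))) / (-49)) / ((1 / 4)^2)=-7120939439.30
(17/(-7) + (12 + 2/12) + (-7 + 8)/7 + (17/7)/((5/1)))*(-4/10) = -4.15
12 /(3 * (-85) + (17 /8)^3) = -6144 /125647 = -0.05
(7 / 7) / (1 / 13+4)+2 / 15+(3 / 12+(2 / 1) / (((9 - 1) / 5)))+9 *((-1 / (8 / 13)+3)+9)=605813 / 6360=95.25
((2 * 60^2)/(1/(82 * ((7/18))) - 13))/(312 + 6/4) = -688800/388949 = -1.77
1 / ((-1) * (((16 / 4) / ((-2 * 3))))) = 3 / 2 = 1.50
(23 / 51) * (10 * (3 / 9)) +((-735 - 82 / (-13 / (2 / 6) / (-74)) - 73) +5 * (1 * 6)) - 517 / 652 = -1209784153 / 1296828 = -932.88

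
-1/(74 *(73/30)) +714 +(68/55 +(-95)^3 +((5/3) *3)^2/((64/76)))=-2036106908567/2376880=-856630.08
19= 19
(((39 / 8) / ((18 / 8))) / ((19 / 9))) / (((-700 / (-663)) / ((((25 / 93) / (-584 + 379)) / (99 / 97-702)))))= 278681 / 153254383800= 0.00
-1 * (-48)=48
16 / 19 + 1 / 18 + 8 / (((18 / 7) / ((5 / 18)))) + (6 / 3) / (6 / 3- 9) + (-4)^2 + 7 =527363 / 21546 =24.48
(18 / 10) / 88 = 9 / 440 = 0.02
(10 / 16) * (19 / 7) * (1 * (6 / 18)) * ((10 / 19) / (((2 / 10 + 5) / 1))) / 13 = 125 / 28392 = 0.00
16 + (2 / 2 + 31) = 48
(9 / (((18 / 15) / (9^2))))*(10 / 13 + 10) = 85050 / 13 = 6542.31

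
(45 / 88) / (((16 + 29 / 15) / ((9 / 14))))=6075 / 331408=0.02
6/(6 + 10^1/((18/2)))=27/32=0.84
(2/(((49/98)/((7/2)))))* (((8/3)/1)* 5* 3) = 560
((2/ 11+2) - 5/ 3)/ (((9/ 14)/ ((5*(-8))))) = -9520/ 297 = -32.05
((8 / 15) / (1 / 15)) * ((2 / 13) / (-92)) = -4 / 299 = -0.01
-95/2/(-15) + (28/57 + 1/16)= 1131/304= 3.72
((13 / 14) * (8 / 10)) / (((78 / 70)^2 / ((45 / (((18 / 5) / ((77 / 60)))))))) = 13475 / 1404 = 9.60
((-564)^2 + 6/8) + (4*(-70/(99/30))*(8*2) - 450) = 41750171/132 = 316289.17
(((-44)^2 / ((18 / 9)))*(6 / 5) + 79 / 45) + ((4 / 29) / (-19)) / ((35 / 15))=201917267 / 173565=1163.35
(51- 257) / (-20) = 103 / 10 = 10.30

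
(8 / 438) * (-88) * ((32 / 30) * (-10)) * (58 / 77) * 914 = 54284288 / 4599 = 11803.50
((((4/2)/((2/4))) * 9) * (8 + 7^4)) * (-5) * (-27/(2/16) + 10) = 89325720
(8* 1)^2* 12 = 768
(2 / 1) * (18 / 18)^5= 2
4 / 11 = 0.36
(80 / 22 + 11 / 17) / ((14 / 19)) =15219 / 2618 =5.81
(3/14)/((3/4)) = 0.29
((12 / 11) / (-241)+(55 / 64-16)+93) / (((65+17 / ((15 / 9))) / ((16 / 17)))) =66045825 / 67780768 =0.97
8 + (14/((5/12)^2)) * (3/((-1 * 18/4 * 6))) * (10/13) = 72/65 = 1.11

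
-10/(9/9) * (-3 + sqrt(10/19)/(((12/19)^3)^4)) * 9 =-15938.17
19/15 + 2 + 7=10.27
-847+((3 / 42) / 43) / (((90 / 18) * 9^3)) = -1858563629 / 2194290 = -847.00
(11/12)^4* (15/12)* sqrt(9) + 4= 183797/27648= 6.65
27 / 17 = 1.59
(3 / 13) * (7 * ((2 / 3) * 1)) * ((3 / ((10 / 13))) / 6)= 7 / 10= 0.70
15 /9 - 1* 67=-196 /3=-65.33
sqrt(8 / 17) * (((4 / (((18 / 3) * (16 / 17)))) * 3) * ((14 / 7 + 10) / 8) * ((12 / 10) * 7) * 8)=126 * sqrt(34) / 5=146.94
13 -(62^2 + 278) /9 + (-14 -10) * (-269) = 6011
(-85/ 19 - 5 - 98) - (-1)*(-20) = -2422/ 19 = -127.47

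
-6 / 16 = -3 / 8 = -0.38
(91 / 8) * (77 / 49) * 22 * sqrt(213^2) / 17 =335049 / 68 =4927.19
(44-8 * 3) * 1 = 20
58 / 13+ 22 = 344 / 13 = 26.46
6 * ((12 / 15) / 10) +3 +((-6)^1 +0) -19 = -538 / 25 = -21.52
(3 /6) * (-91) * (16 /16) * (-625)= 56875 /2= 28437.50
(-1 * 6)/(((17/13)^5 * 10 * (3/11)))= -4084223/7099285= -0.58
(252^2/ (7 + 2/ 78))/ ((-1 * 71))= -1238328/ 9727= -127.31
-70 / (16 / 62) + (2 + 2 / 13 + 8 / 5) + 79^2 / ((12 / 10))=3848003 / 780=4933.34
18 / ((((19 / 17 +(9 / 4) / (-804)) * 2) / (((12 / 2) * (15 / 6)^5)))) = 96103125 / 20317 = 4730.18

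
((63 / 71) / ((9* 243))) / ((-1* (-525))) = 1 / 1293975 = 0.00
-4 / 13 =-0.31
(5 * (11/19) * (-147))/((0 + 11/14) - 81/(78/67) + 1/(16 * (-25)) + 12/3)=294294000/44811329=6.57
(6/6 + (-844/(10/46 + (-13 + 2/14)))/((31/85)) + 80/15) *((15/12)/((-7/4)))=-35849035/264957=-135.30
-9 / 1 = -9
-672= -672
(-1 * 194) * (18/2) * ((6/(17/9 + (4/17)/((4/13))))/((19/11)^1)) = -2285.60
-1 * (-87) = 87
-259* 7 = -1813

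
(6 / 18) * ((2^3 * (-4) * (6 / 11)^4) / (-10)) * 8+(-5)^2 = 25.76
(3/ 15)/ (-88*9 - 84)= -1/ 4380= -0.00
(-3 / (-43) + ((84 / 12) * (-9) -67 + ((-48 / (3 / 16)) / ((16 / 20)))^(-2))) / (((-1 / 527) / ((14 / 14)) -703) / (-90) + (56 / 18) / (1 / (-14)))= 2713511834451 / 746500034560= 3.63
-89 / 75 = -1.19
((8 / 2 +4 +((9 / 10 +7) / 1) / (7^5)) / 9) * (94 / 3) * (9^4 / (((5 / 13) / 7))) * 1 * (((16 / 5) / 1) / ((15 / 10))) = 7095446.63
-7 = -7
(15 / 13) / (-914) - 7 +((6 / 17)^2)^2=-6932629397 / 992396522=-6.99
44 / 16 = 2.75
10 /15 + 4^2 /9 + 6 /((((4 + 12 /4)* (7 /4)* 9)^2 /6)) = 52886 /21609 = 2.45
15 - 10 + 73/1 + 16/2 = 86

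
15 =15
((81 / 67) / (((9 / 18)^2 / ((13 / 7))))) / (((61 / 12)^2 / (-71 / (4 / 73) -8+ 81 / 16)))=-787690332 / 1745149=-451.36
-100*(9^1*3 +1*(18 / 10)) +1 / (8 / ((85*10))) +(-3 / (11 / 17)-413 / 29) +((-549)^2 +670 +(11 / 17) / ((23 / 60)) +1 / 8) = 298631345795 / 997832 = 299280.19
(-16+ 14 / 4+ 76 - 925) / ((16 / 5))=-8615 / 32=-269.22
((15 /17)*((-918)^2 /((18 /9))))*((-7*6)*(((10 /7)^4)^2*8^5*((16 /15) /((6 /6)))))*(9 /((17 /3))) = -12383472844800000000 /823543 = -15036826061055.71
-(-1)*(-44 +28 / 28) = -43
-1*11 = -11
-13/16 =-0.81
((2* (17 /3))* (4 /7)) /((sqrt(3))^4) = 136 /189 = 0.72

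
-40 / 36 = -10 / 9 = -1.11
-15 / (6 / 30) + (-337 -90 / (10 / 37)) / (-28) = -715 / 14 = -51.07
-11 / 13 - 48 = -635 / 13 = -48.85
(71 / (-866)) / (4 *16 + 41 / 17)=-1207 / 977714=-0.00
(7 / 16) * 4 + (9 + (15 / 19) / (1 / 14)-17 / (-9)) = 16205 / 684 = 23.69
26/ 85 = 0.31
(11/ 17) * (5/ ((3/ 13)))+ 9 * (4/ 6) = 1021/ 51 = 20.02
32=32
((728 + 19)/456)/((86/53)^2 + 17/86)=30075963/51969484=0.58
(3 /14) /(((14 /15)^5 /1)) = 2278125 /7529536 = 0.30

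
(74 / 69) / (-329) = -74 / 22701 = -0.00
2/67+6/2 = 3.03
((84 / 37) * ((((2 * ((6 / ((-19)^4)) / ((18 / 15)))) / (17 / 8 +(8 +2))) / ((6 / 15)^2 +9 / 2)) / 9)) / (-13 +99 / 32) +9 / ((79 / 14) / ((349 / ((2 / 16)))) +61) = 36459453731985088784 / 247122320717970374469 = 0.15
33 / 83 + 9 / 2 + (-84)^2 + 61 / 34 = 9965458 / 1411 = 7062.69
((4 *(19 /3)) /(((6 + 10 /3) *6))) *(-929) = -17651 /42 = -420.26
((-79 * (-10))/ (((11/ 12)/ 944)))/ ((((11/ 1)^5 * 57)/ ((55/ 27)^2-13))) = -19246574080/ 24537891411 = -0.78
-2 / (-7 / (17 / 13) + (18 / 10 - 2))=85 / 236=0.36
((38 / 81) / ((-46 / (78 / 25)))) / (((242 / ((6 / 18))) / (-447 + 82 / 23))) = 2519153 / 129618225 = 0.02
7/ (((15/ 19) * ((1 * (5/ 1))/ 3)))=5.32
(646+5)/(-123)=-217/41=-5.29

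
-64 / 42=-32 / 21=-1.52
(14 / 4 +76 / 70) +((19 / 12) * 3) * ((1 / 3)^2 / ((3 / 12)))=4219 / 630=6.70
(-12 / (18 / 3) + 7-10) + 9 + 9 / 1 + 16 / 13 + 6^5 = 101273 / 13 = 7790.23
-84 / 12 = -7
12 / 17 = 0.71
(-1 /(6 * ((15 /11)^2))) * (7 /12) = -0.05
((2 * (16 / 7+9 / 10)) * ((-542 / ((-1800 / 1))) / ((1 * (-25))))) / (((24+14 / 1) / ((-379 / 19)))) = 22904107 / 568575000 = 0.04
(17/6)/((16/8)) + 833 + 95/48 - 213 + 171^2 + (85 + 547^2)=15799603/48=329158.40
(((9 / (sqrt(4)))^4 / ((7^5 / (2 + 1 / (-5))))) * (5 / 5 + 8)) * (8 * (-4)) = -1062882 / 84035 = -12.65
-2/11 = -0.18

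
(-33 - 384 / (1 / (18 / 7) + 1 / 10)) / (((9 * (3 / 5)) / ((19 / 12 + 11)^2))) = -342129005 / 14256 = -23998.95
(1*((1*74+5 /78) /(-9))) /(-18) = 5777 /12636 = 0.46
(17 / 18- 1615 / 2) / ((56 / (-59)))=61183 / 72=849.76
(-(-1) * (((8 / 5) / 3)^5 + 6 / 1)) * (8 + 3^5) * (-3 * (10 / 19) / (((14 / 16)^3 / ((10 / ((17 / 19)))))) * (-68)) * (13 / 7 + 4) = 55267426582528 / 3472875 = 15914027.02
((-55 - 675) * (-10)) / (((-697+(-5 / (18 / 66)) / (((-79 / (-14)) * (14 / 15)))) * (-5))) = 57670 / 27669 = 2.08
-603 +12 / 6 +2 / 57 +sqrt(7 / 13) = -34255 / 57 +sqrt(91) / 13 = -600.23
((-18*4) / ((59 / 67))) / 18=-4.54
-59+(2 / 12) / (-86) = -30445 / 516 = -59.00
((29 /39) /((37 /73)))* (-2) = -4234 /1443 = -2.93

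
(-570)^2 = 324900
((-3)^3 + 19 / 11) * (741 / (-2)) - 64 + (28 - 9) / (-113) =11559126 / 1243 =9299.38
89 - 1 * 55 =34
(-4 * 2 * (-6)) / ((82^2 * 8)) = 3 / 3362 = 0.00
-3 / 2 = -1.50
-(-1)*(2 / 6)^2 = 1 / 9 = 0.11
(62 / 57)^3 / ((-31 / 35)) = -1.45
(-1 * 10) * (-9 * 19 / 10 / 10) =171 / 10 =17.10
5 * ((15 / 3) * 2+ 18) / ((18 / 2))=140 / 9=15.56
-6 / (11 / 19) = -114 / 11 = -10.36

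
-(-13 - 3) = 16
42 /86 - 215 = -9224 /43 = -214.51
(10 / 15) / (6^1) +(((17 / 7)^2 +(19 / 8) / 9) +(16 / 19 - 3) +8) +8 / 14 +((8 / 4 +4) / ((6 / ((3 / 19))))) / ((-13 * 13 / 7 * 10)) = 79839089 / 6293560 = 12.69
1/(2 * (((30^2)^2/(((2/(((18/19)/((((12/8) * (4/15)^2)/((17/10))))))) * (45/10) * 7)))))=133/51637500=0.00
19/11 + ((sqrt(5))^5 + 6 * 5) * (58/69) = 6817/253 + 1450 * sqrt(5)/69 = 73.93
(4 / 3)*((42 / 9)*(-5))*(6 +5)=-342.22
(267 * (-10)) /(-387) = 890 /129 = 6.90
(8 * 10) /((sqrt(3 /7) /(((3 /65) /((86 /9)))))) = 72 * sqrt(21) /559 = 0.59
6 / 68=3 / 34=0.09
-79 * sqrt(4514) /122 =-43.51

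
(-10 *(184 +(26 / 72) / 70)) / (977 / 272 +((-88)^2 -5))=-31531124 / 132677055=-0.24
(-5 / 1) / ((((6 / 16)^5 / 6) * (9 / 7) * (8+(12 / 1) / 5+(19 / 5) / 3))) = -65536 / 243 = -269.70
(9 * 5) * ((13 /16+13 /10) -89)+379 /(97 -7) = -2812123 /720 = -3905.73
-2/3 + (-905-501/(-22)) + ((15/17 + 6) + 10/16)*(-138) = -4306031/2244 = -1918.91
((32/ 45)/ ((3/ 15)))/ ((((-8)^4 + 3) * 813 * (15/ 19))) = 608/ 449885745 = 0.00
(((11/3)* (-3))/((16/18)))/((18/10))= -55/8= -6.88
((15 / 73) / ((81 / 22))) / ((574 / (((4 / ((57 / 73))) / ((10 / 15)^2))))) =55 / 49077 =0.00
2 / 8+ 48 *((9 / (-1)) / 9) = -191 / 4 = -47.75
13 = 13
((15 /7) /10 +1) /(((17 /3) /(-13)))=-39 /14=-2.79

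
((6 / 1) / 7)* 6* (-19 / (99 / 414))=-31464 / 77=-408.62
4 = 4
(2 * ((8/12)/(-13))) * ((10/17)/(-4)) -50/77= -32380/51051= -0.63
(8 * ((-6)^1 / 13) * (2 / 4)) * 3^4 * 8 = -15552 / 13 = -1196.31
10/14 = 5/7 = 0.71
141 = 141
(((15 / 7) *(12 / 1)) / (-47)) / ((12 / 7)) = -15 / 47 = -0.32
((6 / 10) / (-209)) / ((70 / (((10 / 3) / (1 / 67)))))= -67 / 7315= -0.01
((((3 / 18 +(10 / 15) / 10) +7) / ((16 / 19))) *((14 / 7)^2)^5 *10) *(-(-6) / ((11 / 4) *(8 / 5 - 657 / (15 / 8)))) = -659680 / 1199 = -550.19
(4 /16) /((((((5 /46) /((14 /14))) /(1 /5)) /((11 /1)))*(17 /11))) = 2783 /850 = 3.27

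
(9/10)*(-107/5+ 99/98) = -89919/4900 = -18.35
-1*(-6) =6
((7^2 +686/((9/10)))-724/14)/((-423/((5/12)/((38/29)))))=-6938105/12151944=-0.57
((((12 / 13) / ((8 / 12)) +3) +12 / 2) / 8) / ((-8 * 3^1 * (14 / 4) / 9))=-405 / 2912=-0.14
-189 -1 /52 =-9829 /52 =-189.02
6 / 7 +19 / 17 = 1.97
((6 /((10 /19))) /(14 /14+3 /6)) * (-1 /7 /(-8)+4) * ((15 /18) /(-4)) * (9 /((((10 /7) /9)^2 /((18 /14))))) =-373977 /128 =-2921.70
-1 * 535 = -535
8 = 8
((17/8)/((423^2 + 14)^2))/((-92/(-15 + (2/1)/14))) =221/20621264628356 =0.00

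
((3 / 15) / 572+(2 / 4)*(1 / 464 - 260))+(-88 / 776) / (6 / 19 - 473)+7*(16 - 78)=-326008008587601 / 578030092640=-564.00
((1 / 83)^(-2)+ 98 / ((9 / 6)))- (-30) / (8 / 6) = 41861 / 6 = 6976.83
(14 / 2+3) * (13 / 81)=130 / 81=1.60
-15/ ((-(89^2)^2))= 15/ 62742241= 0.00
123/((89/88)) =121.62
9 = 9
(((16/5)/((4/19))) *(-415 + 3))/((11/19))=-594928/55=-10816.87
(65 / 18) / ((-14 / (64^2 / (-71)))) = 66560 / 4473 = 14.88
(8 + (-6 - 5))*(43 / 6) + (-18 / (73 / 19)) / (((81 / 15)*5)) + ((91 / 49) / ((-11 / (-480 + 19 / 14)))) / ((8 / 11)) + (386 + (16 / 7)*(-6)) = 79276459 / 171696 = 461.73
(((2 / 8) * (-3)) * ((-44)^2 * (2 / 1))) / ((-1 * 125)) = 2904 / 125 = 23.23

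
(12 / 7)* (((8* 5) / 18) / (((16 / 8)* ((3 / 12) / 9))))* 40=19200 / 7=2742.86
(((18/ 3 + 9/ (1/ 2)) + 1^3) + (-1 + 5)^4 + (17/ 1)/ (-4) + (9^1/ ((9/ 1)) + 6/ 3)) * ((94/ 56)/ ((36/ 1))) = 13.04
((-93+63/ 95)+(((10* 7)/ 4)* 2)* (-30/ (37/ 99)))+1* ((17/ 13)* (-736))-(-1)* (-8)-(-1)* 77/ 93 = -16452163931/ 4249635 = -3871.43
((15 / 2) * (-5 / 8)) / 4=-75 / 64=-1.17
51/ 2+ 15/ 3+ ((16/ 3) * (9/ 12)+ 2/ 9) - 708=-12119/ 18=-673.28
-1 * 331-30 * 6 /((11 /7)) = -4901 /11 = -445.55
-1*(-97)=97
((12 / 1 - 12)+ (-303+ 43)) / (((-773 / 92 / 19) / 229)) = 104075920 / 773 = 134638.97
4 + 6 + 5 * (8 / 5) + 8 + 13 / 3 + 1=94 / 3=31.33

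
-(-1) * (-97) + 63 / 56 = -767 / 8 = -95.88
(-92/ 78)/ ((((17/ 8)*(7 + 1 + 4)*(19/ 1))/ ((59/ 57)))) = -5428/ 2154087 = -0.00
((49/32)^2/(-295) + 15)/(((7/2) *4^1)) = 4528799/4229120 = 1.07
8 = 8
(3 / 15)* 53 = 53 / 5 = 10.60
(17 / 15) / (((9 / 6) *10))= 17 / 225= 0.08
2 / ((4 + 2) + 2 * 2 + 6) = 1 / 8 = 0.12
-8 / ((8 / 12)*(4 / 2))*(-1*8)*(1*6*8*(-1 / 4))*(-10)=5760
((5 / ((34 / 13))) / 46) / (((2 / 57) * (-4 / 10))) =-18525 / 6256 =-2.96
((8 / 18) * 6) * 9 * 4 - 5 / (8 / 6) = 369 / 4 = 92.25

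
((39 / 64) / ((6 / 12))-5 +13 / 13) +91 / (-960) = -2761 / 960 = -2.88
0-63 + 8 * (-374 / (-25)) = 1417 / 25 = 56.68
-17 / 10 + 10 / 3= 49 / 30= 1.63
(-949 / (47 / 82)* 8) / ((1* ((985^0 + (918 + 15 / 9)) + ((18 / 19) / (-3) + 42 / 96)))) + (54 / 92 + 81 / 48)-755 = -11141876554123 / 14524471664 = -767.11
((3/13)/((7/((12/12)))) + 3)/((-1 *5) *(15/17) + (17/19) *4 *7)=89148/606697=0.15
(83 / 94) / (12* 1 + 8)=83 / 1880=0.04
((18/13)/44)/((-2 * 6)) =-3/1144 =-0.00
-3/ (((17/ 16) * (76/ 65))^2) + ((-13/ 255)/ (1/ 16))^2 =-1.28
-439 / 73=-6.01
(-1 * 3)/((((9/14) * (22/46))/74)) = -23828/33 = -722.06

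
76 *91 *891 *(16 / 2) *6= 295783488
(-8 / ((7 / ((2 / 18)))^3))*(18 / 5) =-16 / 138915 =-0.00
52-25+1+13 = 41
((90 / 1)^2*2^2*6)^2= 37791360000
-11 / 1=-11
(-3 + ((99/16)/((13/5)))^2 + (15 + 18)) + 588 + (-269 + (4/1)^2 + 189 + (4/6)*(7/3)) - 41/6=215864489/389376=554.39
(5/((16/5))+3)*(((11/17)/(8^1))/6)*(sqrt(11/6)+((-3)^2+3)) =803*sqrt(66)/78336+803/1088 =0.82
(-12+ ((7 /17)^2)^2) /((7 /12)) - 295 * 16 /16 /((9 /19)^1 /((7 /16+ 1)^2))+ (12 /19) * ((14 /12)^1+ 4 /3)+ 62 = -31834614107593 /25593507072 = -1243.86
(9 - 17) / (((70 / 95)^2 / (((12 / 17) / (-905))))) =8664 / 753865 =0.01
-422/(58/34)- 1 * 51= -8653/29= -298.38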